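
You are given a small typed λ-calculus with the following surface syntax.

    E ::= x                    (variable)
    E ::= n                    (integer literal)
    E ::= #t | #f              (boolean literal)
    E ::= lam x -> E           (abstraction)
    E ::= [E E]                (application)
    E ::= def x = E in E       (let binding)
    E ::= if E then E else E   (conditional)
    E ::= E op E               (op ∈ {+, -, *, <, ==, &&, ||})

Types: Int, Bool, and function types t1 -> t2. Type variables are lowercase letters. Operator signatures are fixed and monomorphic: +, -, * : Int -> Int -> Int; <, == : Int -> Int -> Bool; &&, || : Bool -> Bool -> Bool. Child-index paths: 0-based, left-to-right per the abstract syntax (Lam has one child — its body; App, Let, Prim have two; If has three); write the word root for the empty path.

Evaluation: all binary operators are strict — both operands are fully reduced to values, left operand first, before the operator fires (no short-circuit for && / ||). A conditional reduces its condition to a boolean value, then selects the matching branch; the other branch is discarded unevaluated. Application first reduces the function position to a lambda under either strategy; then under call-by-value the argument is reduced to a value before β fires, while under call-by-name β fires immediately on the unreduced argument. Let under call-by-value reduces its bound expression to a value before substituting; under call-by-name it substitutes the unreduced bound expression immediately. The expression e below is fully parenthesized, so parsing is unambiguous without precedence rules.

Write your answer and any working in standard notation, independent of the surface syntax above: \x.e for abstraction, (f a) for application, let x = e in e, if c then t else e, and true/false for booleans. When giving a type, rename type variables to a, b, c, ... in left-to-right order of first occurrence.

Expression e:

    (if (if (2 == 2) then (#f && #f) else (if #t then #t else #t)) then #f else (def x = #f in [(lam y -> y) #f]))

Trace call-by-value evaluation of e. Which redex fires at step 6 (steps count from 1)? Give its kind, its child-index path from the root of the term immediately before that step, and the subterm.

Working:
step 0: (if (if (2 == 2) then (false && false) else (if true then true else true)) then false else (let x = false in ((\y.y) false)))
step 1: [delta@0.0] (if (if true then (false && false) else (if true then true else true)) then false else (let x = false in ((\y.y) false)))
step 2: [if@0] (if (false && false) then false else (let x = false in ((\y.y) false)))
step 3: [delta@0] (if false then false else (let x = false in ((\y.y) false)))
step 4: [if@root] (let x = false in ((\y.y) false))
step 5: [let@root] ((\y.y) false)
step 6: [beta@root] false

Answer: beta at root : ((\y.y) false)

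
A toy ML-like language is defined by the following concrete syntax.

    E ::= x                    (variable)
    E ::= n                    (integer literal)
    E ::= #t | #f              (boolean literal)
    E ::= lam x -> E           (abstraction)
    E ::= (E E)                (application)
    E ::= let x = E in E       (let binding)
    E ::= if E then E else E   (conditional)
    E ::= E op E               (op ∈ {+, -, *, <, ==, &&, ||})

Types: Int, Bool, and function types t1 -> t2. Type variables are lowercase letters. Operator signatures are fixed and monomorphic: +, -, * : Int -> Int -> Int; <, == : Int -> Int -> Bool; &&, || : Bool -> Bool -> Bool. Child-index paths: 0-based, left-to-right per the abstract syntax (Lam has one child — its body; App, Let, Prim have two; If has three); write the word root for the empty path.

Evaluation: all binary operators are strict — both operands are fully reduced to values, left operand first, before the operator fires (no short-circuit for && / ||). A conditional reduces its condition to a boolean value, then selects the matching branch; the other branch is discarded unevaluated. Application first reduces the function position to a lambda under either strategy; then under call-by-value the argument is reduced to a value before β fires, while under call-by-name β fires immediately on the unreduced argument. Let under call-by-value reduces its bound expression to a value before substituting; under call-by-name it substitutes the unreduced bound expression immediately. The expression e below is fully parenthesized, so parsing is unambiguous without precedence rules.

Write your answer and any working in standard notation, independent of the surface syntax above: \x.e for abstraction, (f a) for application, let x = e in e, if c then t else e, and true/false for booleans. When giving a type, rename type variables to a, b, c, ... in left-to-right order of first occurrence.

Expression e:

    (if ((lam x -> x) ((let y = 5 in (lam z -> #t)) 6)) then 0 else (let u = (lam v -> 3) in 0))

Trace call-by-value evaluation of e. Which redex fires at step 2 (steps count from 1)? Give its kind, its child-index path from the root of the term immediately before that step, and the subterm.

Trace:
step 0: (if ((\x.x) ((let y = 5 in (\z.true)) 6)) then 0 else (let u = (\v.3) in 0))
step 1: [let@0.1.0] (if ((\x.x) ((\z.true) 6)) then 0 else (let u = (\v.3) in 0))
step 2: [beta@0.1] (if ((\x.x) true) then 0 else (let u = (\v.3) in 0))

Answer: beta at 0.1 : ((\z.true) 6)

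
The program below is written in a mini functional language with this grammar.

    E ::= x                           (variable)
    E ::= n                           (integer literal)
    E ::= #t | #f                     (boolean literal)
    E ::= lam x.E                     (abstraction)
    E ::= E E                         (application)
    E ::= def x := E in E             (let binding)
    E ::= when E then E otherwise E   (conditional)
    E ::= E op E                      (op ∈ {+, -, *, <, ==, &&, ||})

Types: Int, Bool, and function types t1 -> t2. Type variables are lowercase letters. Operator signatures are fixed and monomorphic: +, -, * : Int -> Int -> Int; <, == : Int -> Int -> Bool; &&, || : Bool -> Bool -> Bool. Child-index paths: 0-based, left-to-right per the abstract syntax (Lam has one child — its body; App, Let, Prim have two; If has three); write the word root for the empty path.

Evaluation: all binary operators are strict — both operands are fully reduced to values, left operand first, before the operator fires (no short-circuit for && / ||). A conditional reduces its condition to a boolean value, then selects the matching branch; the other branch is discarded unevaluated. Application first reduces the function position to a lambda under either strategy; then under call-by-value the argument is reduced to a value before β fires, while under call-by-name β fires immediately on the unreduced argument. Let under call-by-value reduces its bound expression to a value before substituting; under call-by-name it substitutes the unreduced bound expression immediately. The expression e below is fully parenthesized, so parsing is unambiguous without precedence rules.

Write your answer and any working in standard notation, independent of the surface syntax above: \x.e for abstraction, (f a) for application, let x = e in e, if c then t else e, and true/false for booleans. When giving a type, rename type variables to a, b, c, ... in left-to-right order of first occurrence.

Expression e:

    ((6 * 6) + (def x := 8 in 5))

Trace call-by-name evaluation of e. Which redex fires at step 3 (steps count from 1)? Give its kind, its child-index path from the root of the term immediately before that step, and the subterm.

Trace:
step 0: ((6 * 6) + (let x = 8 in 5))
step 1: [delta@0] (36 + (let x = 8 in 5))
step 2: [let@1] (36 + 5)
step 3: [delta@root] 41

Answer: delta at root : (36 + 5)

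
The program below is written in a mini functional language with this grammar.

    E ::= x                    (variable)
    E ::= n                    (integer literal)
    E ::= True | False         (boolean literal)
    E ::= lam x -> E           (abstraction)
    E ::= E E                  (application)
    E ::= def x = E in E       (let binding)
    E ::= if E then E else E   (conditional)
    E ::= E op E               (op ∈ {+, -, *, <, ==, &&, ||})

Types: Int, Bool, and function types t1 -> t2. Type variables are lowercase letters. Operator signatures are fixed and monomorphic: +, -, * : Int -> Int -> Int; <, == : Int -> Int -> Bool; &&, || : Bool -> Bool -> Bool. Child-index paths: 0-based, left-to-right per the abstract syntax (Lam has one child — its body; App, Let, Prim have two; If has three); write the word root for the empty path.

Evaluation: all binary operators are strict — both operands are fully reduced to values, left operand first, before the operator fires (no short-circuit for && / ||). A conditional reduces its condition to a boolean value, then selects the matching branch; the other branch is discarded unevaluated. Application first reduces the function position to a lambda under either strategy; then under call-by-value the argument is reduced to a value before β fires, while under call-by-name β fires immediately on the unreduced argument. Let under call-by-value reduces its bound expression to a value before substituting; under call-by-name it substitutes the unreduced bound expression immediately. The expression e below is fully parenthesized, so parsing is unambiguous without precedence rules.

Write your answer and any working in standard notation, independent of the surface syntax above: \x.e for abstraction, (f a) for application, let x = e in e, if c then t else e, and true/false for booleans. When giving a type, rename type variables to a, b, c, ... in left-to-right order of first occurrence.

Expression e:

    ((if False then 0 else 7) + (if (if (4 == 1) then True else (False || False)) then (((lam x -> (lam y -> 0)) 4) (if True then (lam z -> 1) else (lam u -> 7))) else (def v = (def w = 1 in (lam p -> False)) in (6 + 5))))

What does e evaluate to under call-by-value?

Trace:
step 0: ((if false then 0 else 7) + (if (if (4 == 1) then true else (false || false)) then (((\x.(\y.0)) 4) (if true then (\z.1) else (\u.7))) else (let v = (let w = 1 in (\p.false)) in (6 + 5))))
step 1: [if@0] (7 + (if (if (4 == 1) then true else (false || false)) then (((\x.(\y.0)) 4) (if true then (\z.1) else (\u.7))) else (let v = (let w = 1 in (\p.false)) in (6 + 5))))
step 2: [delta@1.0.0] (7 + (if (if false then true else (false || false)) then (((\x.(\y.0)) 4) (if true then (\z.1) else (\u.7))) else (let v = (let w = 1 in (\p.false)) in (6 + 5))))
step 3: [if@1.0] (7 + (if (false || false) then (((\x.(\y.0)) 4) (if true then (\z.1) else (\u.7))) else (let v = (let w = 1 in (\p.false)) in (6 + 5))))
step 4: [delta@1.0] (7 + (if false then (((\x.(\y.0)) 4) (if true then (\z.1) else (\u.7))) else (let v = (let w = 1 in (\p.false)) in (6 + 5))))
step 5: [if@1] (7 + (let v = (let w = 1 in (\p.false)) in (6 + 5)))
step 6: [let@1.0] (7 + (let v = (\p.false) in (6 + 5)))
step 7: [let@1] (7 + (6 + 5))
step 8: [delta@1] (7 + 11)
step 9: [delta@root] 18

Answer: 18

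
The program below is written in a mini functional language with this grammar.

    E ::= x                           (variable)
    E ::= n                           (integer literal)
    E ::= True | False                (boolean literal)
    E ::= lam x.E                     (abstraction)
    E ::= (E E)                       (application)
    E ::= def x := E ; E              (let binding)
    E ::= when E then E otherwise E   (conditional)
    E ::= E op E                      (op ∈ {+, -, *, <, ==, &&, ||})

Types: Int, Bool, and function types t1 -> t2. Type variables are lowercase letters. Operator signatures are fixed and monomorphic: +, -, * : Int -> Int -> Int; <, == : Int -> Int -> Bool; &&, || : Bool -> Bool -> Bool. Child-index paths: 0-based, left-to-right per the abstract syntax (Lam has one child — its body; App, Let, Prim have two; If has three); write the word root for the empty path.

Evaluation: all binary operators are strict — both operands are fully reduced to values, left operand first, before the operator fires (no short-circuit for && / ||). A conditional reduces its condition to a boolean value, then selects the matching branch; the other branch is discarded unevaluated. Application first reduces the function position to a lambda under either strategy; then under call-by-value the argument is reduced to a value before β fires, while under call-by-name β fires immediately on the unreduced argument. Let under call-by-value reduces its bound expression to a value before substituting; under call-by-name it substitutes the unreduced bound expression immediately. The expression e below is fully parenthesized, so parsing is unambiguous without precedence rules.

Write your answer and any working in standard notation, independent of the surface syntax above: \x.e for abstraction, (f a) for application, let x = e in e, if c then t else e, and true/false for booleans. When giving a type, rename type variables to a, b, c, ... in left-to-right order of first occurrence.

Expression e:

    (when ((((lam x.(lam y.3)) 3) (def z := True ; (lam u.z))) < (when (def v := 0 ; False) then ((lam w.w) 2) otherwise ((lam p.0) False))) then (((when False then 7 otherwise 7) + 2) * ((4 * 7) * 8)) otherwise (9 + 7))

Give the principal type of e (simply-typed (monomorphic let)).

Working:
\y._ : b -> Int
\x._ : a -> b -> Int
  unify a -> b -> Int ~ Int -> c
  unify a ~ Int
  unify b -> Int ~ c
_ _ : b -> Int
let z : Bool
z : Bool
\u._ : d -> Bool
  unify b -> Int ~ (d -> Bool) -> e
  unify b ~ d -> Bool
  unify Int ~ e
_ _ : Int
  unify Int ~ Int
let v : Int
  unify Bool ~ Bool
w : f
\w._ : f -> f
  unify f -> f ~ Int -> g
  unify f ~ Int
  unify Int ~ g
_ _ : Int
\p._ : h -> Int
  unify h -> Int ~ Bool -> i
  unify h ~ Bool
  unify Int ~ i
_ _ : Int
  unify Int ~ Int
  unify Int ~ Int
  unify Bool ~ Bool
  unify Bool ~ Bool
  unify Int ~ Int
  unify Int ~ Int
  unify Int ~ Int
  unify Int ~ Int
  unify Int ~ Int
  unify Int ~ Int
  unify Int ~ Int
  unify Int ~ Int
  unify Int ~ Int
  unify Int ~ Int
  unify Int ~ Int
  unify Int ~ Int

Answer: Int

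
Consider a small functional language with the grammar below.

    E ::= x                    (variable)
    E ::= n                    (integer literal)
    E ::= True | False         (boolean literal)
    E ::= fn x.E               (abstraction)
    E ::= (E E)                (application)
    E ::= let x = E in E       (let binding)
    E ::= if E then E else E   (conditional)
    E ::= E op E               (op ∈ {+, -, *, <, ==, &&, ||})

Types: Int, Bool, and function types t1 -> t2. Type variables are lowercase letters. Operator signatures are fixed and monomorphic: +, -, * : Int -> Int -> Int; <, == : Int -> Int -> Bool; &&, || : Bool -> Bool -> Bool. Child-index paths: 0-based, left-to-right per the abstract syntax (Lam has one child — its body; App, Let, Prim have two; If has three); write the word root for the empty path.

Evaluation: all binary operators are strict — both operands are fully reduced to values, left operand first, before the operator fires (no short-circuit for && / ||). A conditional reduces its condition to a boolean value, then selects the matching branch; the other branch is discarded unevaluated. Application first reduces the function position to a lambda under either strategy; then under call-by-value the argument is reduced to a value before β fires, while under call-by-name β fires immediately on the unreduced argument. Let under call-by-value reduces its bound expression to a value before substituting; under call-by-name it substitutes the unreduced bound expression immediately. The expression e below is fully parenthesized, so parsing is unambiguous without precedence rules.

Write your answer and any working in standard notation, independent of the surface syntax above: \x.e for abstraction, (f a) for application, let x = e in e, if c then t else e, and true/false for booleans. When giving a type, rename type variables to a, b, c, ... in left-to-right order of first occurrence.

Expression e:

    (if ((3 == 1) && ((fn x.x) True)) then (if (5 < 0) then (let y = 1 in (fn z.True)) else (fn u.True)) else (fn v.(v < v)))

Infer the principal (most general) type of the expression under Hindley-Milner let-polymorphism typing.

Answer: Int -> Bool

Working:
  unify Int ~ Int
  unify Int ~ Int
  unify Bool ~ Bool
x : a
\x._ : a -> a
  unify a -> a ~ Bool -> b
  unify a ~ Bool
  unify Bool ~ b
_ _ : Bool
  unify Bool ~ Bool
  unify Bool ~ Bool
  unify Int ~ Int
  unify Int ~ Int
  unify Bool ~ Bool
let y : Int
\z._ : c -> Bool
\u._ : d -> Bool
  unify c -> Bool ~ d -> Bool
  unify c ~ d
  unify Bool ~ Bool
v : e
  unify e ~ Int
v : Int
  unify Int ~ Int
\v._ : Int -> Bool
  unify d -> Bool ~ Int -> Bool
  unify d ~ Int
  unify Bool ~ Bool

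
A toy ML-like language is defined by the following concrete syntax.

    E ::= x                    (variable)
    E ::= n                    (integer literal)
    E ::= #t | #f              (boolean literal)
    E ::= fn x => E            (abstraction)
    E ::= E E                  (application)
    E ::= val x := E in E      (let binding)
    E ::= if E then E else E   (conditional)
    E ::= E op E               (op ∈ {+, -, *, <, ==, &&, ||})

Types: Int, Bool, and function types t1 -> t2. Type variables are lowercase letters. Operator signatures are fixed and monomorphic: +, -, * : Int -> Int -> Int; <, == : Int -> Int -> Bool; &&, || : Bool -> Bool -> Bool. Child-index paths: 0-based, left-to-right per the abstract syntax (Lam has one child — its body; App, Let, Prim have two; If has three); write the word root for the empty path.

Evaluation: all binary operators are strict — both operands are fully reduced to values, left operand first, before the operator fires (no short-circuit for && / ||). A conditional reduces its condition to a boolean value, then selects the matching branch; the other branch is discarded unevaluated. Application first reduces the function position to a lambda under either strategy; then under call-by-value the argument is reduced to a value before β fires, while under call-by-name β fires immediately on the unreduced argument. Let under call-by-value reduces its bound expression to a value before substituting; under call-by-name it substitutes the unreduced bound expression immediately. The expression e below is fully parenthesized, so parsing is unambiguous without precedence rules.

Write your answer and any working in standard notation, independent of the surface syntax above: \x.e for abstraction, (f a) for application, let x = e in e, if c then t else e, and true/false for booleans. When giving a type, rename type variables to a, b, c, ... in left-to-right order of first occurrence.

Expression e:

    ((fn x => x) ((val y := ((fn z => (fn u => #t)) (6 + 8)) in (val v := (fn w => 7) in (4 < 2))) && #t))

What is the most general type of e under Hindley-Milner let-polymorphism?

Derivation:
x : a
\x._ : a -> a
\u._ : c -> Bool
\z._ : b -> c -> Bool
  unify Int ~ Int
  unify Int ~ Int
  unify b -> c -> Bool ~ Int -> d
  unify b ~ Int
  unify c -> Bool ~ d
_ _ : c -> Bool
let y : forall. c -> Bool
\w._ : e -> Int
let v : forall. e -> Int
  unify Int ~ Int
  unify Int ~ Int
  unify Bool ~ Bool
  unify Bool ~ Bool
  unify a -> a ~ Bool -> f
  unify a ~ Bool
  unify Bool ~ f
_ _ : Bool

Answer: Bool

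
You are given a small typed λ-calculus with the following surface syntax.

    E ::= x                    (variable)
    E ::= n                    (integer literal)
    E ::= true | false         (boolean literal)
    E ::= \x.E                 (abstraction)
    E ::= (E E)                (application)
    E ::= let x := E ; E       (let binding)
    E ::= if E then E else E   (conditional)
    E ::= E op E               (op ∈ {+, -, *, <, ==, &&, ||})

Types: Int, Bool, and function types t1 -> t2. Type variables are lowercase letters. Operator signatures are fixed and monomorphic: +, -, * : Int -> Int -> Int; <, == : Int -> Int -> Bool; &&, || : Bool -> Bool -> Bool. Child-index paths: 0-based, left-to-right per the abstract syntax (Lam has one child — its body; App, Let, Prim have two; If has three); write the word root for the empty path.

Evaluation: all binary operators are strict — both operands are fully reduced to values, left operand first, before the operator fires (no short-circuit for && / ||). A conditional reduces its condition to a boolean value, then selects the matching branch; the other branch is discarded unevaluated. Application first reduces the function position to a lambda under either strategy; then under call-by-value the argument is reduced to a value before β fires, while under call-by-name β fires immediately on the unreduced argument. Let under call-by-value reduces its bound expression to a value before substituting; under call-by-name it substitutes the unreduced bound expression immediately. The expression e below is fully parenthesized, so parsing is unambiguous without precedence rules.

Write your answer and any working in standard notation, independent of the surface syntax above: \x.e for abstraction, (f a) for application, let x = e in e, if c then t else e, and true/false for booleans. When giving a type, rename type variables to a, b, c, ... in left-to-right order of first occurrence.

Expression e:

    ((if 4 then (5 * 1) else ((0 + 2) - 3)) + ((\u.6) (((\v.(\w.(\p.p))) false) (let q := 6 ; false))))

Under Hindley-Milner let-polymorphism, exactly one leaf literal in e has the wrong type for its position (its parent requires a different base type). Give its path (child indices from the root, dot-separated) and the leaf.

Answer: 0.0 : 4

Trace:
  unify Int ~ Bool
  FAIL: mismatch Int ~ Bool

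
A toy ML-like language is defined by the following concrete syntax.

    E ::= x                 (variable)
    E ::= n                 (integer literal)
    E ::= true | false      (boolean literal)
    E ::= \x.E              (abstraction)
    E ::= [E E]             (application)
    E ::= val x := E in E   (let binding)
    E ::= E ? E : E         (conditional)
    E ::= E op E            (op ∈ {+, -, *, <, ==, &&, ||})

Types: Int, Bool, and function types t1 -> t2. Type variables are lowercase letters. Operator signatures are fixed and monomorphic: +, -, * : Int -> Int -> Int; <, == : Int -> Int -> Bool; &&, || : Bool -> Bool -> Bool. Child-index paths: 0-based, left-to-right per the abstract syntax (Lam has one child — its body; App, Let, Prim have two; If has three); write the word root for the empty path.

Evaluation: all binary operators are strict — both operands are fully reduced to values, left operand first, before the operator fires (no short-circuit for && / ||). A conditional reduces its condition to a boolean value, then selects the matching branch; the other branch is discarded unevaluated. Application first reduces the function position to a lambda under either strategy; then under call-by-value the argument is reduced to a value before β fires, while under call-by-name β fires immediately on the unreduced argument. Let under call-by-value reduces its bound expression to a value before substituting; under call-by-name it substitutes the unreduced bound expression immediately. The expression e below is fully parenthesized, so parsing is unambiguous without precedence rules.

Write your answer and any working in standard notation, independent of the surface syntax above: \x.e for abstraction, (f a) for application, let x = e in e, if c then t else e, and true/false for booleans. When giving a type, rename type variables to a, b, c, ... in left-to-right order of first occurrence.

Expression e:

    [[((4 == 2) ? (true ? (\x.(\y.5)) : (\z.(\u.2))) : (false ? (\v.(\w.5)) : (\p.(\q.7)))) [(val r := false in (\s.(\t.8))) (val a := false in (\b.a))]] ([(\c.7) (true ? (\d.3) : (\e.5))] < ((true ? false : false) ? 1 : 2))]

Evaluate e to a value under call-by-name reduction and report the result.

Answer: 7

Trace:
step 0: (((if (4 == 2) then (if true then (\x.(\y.5)) else (\z.(\u.2))) else (if false then (\v.(\w.5)) else (\p.(\q.7)))) ((let r = false in (\s.(\t.8))) (let a = false in (\b.a)))) (((\c.7) (if true then (\d.3) else (\e.5))) < (if (if true then false else false) then 1 else 2)))
step 1: [delta@0.0.0] (((if false then (if true then (\x.(\y.5)) else (\z.(\u.2))) else (if false then (\v.(\w.5)) else (\p.(\q.7)))) ((let r = false in (\s.(\t.8))) (let a = false in (\b.a)))) (((\c.7) (if true then (\d.3) else (\e.5))) < (if (if true then false else false) then 1 else 2)))
step 2: [if@0.0] (((if false then (\v.(\w.5)) else (\p.(\q.7))) ((let r = false in (\s.(\t.8))) (let a = false in (\b.a)))) (((\c.7) (if true then (\d.3) else (\e.5))) < (if (if true then false else false) then 1 else 2)))
step 3: [if@0.0] (((\p.(\q.7)) ((let r = false in (\s.(\t.8))) (let a = false in (\b.a)))) (((\c.7) (if true then (\d.3) else (\e.5))) < (if (if true then false else false) then 1 else 2)))
step 4: [beta@0] ((\q.7) (((\c.7) (if true then (\d.3) else (\e.5))) < (if (if true then false else false) then 1 else 2)))
step 5: [beta@root] 7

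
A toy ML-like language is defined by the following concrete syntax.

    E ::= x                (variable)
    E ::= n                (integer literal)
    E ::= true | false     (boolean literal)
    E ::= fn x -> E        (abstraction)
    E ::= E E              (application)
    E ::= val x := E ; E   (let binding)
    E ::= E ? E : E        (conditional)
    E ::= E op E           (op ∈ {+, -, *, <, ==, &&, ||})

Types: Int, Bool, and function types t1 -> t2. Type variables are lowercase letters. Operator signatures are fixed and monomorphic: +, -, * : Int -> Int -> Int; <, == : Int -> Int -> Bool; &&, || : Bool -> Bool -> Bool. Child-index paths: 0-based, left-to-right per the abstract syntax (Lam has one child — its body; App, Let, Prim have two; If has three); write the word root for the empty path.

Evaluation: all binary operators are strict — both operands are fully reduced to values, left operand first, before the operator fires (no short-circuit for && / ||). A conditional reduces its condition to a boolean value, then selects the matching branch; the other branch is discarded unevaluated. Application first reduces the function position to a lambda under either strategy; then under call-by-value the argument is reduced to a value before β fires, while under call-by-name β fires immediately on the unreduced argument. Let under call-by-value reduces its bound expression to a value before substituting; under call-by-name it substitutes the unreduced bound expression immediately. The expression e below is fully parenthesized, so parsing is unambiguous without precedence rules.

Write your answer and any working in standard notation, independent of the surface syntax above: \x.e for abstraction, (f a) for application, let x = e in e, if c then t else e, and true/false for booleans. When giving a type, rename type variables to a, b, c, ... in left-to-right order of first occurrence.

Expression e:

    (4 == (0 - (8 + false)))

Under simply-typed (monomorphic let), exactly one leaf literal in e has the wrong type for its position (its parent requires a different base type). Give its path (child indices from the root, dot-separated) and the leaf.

Answer: 1.1.1 : false

Working:
  unify Int ~ Int
  unify Int ~ Int
  unify Int ~ Int
  unify Bool ~ Int
  FAIL: mismatch Bool ~ Int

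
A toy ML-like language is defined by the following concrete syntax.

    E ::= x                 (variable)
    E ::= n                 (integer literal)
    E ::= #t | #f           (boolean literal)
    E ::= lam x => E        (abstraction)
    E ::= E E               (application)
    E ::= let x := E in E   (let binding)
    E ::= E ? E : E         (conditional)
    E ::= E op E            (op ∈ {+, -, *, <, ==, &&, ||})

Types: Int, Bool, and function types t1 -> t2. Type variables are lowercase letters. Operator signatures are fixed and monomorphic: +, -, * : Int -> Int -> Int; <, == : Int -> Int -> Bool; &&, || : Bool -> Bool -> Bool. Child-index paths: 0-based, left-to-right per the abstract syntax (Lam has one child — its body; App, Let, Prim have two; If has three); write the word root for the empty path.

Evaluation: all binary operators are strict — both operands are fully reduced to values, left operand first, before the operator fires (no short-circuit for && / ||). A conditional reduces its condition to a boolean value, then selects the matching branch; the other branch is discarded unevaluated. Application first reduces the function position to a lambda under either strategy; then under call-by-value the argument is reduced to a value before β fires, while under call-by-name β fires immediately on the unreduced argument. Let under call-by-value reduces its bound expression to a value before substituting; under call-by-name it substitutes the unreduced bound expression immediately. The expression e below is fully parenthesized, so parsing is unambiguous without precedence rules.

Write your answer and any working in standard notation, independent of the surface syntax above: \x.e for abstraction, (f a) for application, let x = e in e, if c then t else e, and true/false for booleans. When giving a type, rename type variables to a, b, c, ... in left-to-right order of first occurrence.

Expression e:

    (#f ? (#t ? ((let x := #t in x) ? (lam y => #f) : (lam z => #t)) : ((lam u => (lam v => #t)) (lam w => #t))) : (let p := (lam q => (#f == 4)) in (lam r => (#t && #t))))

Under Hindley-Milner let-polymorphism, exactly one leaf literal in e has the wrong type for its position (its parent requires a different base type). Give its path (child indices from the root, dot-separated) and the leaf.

Answer: 2.0.0.0 : false

Derivation:
  unify Bool ~ Bool
  unify Bool ~ Bool
let x : Bool
x : Bool
  unify Bool ~ Bool
\y._ : a -> Bool
\z._ : b -> Bool
  unify a -> Bool ~ b -> Bool
  unify a ~ b
  unify Bool ~ Bool
\v._ : d -> Bool
\u._ : c -> d -> Bool
\w._ : e -> Bool
  unify c -> d -> Bool ~ (e -> Bool) -> f
  unify c ~ e -> Bool
  unify d -> Bool ~ f
_ _ : d -> Bool
  unify b -> Bool ~ d -> Bool
  unify b ~ d
  unify Bool ~ Bool
  unify Bool ~ Int
  FAIL: mismatch Bool ~ Int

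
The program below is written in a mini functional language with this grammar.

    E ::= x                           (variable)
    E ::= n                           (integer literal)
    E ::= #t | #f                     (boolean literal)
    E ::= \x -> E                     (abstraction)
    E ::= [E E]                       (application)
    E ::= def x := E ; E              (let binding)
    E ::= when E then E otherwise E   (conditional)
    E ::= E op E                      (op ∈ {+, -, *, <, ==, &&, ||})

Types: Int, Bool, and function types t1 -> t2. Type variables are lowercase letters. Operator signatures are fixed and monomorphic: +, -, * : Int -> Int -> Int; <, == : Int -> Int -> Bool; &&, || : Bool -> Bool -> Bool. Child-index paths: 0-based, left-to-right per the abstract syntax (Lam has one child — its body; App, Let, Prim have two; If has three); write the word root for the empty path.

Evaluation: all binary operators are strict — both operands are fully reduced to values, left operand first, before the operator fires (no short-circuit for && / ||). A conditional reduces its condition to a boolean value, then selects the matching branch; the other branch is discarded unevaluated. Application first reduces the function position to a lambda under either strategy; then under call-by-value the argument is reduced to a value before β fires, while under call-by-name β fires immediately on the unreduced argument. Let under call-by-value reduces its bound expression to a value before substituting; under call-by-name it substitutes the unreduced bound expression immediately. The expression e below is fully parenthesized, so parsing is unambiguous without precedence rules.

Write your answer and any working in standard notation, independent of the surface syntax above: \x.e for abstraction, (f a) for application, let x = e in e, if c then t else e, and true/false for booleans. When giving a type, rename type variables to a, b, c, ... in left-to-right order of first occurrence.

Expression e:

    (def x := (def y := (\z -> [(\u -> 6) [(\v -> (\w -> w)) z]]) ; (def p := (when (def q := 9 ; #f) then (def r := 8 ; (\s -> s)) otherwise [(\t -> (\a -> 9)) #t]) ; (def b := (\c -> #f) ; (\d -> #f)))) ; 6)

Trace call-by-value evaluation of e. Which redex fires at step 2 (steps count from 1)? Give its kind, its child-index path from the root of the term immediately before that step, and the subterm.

Answer: let at 0.0.0 : (let q = 9 in false)

Derivation:
step 0: (let x = (let y = (\z.((\u.6) ((\v.(\w.w)) z))) in (let p = (if (let q = 9 in false) then (let r = 8 in (\s.s)) else ((\t.(\a.9)) true)) in (let b = (\c.false) in (\d.false)))) in 6)
step 1: [let@0] (let x = (let p = (if (let q = 9 in false) then (let r = 8 in (\s.s)) else ((\t.(\a.9)) true)) in (let b = (\c.false) in (\d.false))) in 6)
step 2: [let@0.0.0] (let x = (let p = (if false then (let r = 8 in (\s.s)) else ((\t.(\a.9)) true)) in (let b = (\c.false) in (\d.false))) in 6)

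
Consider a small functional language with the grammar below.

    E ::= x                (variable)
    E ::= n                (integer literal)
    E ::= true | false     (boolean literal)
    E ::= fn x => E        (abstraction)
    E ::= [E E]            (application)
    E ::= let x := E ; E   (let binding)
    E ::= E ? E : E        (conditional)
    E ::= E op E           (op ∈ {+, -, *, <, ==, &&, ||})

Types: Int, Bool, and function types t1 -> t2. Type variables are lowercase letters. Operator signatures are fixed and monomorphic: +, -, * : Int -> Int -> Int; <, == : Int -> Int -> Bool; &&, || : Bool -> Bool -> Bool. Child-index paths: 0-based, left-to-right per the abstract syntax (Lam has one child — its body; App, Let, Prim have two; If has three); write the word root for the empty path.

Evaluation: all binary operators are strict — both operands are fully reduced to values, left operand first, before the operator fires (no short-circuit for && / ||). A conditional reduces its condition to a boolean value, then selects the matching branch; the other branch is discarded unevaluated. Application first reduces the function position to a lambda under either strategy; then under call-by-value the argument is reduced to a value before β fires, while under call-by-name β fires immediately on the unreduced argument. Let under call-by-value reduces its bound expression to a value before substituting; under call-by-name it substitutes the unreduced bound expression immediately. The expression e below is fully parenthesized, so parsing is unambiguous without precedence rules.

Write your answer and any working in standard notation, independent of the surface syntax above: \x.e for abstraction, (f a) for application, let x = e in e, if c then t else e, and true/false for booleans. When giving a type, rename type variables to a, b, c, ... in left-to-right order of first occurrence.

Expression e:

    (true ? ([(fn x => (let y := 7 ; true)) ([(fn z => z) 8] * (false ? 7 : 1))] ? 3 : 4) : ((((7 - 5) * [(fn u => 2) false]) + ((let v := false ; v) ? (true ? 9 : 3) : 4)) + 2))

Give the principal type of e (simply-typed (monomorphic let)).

Answer: Int

Trace:
  unify Bool ~ Bool
let y : Int
\x._ : a -> Bool
z : b
\z._ : b -> b
  unify b -> b ~ Int -> c
  unify b ~ Int
  unify Int ~ c
_ _ : Int
  unify Int ~ Int
  unify Bool ~ Bool
  unify Int ~ Int
  unify Int ~ Int
  unify a -> Bool ~ Int -> d
  unify a ~ Int
  unify Bool ~ d
_ _ : Bool
  unify Bool ~ Bool
  unify Int ~ Int
  unify Int ~ Int
  unify Int ~ Int
  unify Int ~ Int
\u._ : e -> Int
  unify e -> Int ~ Bool -> f
  unify e ~ Bool
  unify Int ~ f
_ _ : Int
  unify Int ~ Int
  unify Int ~ Int
let v : Bool
v : Bool
  unify Bool ~ Bool
  unify Bool ~ Bool
  unify Int ~ Int
  unify Int ~ Int
  unify Int ~ Int
  unify Int ~ Int
  unify Int ~ Int
  unify Int ~ Int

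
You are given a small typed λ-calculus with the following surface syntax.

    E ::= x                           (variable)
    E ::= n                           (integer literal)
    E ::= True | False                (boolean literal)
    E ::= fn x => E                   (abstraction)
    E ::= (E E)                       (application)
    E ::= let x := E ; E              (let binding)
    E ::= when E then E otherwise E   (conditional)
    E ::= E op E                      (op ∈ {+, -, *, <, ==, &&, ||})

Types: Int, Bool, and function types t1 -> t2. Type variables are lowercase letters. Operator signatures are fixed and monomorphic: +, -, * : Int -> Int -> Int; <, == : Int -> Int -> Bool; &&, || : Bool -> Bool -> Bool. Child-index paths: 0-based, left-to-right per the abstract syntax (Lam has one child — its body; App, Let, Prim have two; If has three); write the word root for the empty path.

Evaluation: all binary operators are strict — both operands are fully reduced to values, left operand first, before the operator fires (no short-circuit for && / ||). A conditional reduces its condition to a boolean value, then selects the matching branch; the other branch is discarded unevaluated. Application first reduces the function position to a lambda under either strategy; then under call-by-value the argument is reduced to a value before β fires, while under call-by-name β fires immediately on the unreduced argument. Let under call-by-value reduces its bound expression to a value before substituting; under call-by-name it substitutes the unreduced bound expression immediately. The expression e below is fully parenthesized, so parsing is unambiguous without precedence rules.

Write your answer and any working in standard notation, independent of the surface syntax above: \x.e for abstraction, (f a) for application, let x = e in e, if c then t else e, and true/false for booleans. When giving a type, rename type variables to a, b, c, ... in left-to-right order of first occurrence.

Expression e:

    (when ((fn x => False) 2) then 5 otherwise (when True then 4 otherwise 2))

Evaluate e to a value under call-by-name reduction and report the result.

Trace:
step 0: (if ((\x.false) 2) then 5 else (if true then 4 else 2))
step 1: [beta@0] (if false then 5 else (if true then 4 else 2))
step 2: [if@root] (if true then 4 else 2)
step 3: [if@root] 4

Answer: 4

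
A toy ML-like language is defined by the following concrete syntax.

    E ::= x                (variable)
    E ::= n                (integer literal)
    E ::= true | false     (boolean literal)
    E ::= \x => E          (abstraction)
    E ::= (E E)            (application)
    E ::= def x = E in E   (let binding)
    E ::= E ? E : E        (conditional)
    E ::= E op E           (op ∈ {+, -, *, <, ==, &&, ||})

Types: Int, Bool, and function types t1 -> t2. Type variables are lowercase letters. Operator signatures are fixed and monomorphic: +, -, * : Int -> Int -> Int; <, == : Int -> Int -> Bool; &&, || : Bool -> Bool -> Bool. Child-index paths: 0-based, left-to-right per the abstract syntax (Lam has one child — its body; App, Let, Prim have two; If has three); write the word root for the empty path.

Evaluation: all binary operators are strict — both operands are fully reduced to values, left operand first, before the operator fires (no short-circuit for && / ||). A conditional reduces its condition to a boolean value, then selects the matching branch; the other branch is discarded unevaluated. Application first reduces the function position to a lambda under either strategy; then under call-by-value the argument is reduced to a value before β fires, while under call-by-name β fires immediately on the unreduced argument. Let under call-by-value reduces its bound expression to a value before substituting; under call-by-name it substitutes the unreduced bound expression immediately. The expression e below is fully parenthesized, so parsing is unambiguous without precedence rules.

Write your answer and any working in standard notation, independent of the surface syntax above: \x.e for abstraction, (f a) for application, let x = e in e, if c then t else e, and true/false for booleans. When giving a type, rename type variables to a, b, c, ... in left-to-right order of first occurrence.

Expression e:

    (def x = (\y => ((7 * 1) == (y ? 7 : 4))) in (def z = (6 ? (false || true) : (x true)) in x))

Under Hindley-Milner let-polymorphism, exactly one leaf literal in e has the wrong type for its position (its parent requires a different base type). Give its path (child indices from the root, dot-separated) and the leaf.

Working:
  unify Int ~ Int
  unify Int ~ Int
  unify Int ~ Int
y : a
  unify a ~ Bool
  unify Int ~ Int
  unify Int ~ Int
\y._ : Bool -> Bool
let x : Bool -> Bool
  unify Int ~ Bool
  FAIL: mismatch Int ~ Bool

Answer: 1.0.0 : 6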